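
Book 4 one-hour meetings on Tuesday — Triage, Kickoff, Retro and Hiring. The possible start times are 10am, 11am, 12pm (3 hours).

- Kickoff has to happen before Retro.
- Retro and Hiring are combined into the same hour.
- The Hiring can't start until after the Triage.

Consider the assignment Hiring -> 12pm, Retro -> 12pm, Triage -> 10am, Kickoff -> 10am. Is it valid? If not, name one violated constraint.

Valid

The Hiring can't start until after the Triage — holds.
Retro and Hiring are combined into the same hour — holds.
Kickoff has to happen before Retro — holds.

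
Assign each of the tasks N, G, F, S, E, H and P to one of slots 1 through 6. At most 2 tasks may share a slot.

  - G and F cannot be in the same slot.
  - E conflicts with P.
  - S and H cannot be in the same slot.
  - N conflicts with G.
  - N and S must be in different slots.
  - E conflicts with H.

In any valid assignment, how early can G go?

G at 1 is achievable: H in 4; S in 1; G in 1; E in 3; F in 2; P in 4; N in 2.

1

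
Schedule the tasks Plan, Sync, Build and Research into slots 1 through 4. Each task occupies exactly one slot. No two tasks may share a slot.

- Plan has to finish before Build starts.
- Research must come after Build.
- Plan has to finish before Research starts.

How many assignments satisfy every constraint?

4

Enumerating: Sync in 4, Plan in 1, Build in 2, Research in 3 | Sync -> 3; Research -> 4; Build -> 2; Plan -> 1 | Research in 4; Sync in 2; Build in 3; Plan in 1 | Build in 3, Research in 4, Plan in 2, Sync in 1.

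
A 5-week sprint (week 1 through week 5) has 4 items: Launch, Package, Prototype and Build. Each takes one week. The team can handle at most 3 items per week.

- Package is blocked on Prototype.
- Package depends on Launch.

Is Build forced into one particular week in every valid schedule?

No

Build can be week 1 (e.g. Prototype in week 1, Launch in week 1, Package in week 2, Build in week 1) or week 2 (e.g. Launch in week 1; Prototype in week 1; Package in week 2; Build in week 2).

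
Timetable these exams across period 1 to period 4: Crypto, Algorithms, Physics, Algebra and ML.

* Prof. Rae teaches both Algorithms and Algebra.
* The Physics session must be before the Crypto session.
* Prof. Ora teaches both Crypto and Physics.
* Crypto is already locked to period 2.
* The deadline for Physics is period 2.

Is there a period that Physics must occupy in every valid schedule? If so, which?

Physics's window is period 1–period 2.
Crypto is fixed at period 2, and Physics can't share a period with Crypto.
So Physics must be period 1.

period 1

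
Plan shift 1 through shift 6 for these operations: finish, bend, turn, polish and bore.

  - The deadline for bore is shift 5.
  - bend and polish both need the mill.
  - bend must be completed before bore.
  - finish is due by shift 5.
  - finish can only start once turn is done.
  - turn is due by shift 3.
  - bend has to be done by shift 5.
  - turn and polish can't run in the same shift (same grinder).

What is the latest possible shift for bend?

shift 4

Bend's own window allows nothing later than shift 5; downstream work caps bend at shift 4.
bend at shift 4 is achievable: finish in shift 2; bore in shift 5; bend in shift 4; polish in shift 2; turn in shift 1.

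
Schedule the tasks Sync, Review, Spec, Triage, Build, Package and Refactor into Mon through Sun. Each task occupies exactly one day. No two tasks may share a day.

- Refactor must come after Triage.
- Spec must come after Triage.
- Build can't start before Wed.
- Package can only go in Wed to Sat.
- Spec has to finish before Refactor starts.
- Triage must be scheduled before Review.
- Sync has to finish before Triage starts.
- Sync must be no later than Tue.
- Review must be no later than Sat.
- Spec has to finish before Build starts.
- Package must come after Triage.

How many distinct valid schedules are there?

Splitting on Review: it can be Wed (6), Thu (6), Fri (6), Sat (6). Listing each branch's schedules as (Sync, Spec, Triage, Build, Package, Refactor):
Review=Wed: (Mon,Thu,Tue,Fri,Sat,Sun) (Mon,Thu,Tue,Sat,Fri,Sun) (Mon,Thu,Tue,Sun,Fri,Sat) (Mon,Thu,Tue,Sun,Sat,Fri) (Mon,Fri,Tue,Sat,Thu,Sun) (Mon,Fri,Tue,Sun,Thu,Sat) — 6.
Review=Thu: (Mon,Wed,Tue,Fri,Sat,Sun) (Mon,Wed,Tue,Sat,Fri,Sun) (Mon,Wed,Tue,Sun,Fri,Sat) (Mon,Wed,Tue,Sun,Sat,Fri) (Mon,Fri,Tue,Sat,Wed,Sun) (Mon,Fri,Tue,Sun,Wed,Sat) — 6.
Review=Fri: (Mon,Wed,Tue,Thu,Sat,Sun) (Mon,Wed,Tue,Sat,Thu,Sun) (Mon,Wed,Tue,Sun,Thu,Sat) (Mon,Wed,Tue,Sun,Sat,Thu) (Mon,Thu,Tue,Sat,Wed,Sun) (Mon,Thu,Tue,Sun,Wed,Sat) — 6.
Review=Sat: (Mon,Wed,Tue,Thu,Fri,Sun) (Mon,Wed,Tue,Fri,Thu,Sun) (Mon,Wed,Tue,Sun,Thu,Fri) (Mon,Wed,Tue,Sun,Fri,Thu) (Mon,Thu,Tue,Fri,Wed,Sun) (Mon,Thu,Tue,Sun,Wed,Fri) — 6.
Summing: 6 + 6 + 6 + 6 = 24.

24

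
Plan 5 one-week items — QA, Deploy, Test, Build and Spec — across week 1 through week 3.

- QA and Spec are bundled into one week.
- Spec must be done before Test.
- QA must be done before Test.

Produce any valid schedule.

Deploy -> week 1, Test -> week 2, Spec -> week 1, Build -> week 1, QA -> week 1

Checking: QA(week 1) before Test(week 2); Spec(week 1) before Test(week 2); QA = Spec = week 1.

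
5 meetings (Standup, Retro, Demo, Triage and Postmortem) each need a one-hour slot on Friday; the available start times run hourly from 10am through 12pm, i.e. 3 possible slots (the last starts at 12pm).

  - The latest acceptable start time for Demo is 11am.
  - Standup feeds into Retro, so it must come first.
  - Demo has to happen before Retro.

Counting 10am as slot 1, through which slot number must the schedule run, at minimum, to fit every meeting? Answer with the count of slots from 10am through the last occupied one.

2

The precedence chain requires at least 2 distinct slots.
2 works (last occupied slot: 11am): for example Demo -> 10am; Standup -> 10am; Retro -> 11am; Postmortem -> 10am; Triage -> 10am.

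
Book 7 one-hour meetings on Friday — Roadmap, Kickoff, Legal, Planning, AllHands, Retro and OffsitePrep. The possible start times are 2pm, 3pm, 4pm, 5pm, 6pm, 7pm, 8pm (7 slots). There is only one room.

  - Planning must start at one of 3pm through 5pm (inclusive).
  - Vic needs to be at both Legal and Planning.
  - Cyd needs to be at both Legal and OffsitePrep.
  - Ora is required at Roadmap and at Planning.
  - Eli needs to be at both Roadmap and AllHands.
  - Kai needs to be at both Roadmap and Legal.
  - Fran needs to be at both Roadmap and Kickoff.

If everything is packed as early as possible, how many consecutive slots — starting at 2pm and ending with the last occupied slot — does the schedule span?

With at most 1 per slot and 7 meetings, at least 7 slots are needed.
Planning can't be placed before 3pm — that is slot 2 counting from 2pm — so the schedule must run through at least 2 slots.
7 works (last occupied slot: 8pm): for example AllHands -> 6pm, Kickoff -> 4pm, OffsitePrep -> 8pm, Roadmap -> 2pm, Planning -> 3pm, Retro -> 7pm, Legal -> 5pm.

7 slots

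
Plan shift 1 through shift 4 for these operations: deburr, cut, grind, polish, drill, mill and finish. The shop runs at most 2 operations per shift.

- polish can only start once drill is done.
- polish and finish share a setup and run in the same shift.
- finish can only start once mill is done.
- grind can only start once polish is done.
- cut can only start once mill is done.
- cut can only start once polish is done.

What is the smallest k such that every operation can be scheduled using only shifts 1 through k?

The precedence chain requires at least 3 distinct shifts.
With at most 2 per shift and 7 operations, at least 4 shifts are needed.
4 works (last occupied shift: shift 4): for example drill -> shift 1, grind -> shift 3, mill -> shift 1, polish -> shift 2, cut -> shift 3, deburr -> shift 4, finish -> shift 2.

4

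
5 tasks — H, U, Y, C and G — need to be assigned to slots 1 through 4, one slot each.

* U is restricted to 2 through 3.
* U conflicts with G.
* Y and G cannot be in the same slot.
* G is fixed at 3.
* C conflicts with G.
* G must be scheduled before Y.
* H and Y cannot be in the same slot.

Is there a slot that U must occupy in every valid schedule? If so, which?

2

U's window is 2–3.
G is fixed at 3, and U can't share a slot with G.
So U must be 2.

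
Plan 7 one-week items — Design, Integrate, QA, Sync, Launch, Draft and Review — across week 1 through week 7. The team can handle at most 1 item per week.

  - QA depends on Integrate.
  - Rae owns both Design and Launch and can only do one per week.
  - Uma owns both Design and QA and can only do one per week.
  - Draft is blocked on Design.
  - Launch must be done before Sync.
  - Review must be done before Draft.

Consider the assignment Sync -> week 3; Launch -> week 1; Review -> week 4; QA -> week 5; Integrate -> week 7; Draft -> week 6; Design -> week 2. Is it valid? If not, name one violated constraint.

No — it violates: QA depends on Integrate

QA depends on Integrate — violated.
Uma owns both Design and QA and can only do one per week — holds.
Launch must be done before Sync — holds.
The team can handle at most 1 item per week — holds.
Draft is blocked on Design — holds.
Rae owns both Design and Launch and can only do one per week — holds.
Review must be done before Draft — holds.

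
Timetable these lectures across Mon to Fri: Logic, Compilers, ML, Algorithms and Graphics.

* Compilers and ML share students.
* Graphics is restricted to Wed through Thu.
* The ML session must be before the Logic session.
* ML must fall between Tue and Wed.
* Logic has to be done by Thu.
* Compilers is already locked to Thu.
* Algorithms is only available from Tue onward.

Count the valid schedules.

24

Splitting on Logic: it can be Wed (8), Thu (16). Listing each branch's schedules as (Compilers, ML, Algorithms, Graphics):
Logic=Wed: (Thu,Tue,Tue,Wed) (Thu,Tue,Tue,Thu) (Thu,Tue,Wed,Wed) (Thu,Tue,Wed,Thu) (Thu,Tue,Thu,Wed) (Thu,Tue,Thu,Thu) (Thu,Tue,Fri,Wed) (Thu,Tue,Fri,Thu) — 8.
Logic=Thu: (Thu,Tue,Tue,Wed) (Thu,Tue,Tue,Thu) (Thu,Tue,Wed,Wed) (Thu,Tue,Wed,Thu) (Thu,Tue,Thu,Wed) (Thu,Tue,Thu,Thu) (Thu,Tue,Fri,Wed) (Thu,Tue,Fri,Thu) (Thu,Wed,Tue,Wed) (Thu,Wed,Tue,Thu) (Thu,Wed,Wed,Wed) (Thu,Wed,Wed,Thu) (Thu,Wed,Thu,Wed) (Thu,Wed,Thu,Thu) (Thu,Wed,Fri,Wed) (Thu,Wed,Fri,Thu) — 16.
Summing: 8 + 16 = 24.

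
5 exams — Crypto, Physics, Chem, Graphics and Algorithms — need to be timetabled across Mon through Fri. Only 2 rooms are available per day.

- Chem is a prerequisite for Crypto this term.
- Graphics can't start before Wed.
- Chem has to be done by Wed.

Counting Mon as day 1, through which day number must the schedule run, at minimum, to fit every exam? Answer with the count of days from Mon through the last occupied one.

The precedence chain requires at least 2 distinct days.
With at most 2 per day and 5 exams, at least 3 days are needed.
Graphics can't be placed before Wed — that is day 3 counting from Mon — so the schedule must run through at least 3 days.
3 works (last occupied day: Wed): for example Graphics=Wed, Crypto=Tue, Algorithms=Tue, Physics=Mon, Chem=Mon.

3 days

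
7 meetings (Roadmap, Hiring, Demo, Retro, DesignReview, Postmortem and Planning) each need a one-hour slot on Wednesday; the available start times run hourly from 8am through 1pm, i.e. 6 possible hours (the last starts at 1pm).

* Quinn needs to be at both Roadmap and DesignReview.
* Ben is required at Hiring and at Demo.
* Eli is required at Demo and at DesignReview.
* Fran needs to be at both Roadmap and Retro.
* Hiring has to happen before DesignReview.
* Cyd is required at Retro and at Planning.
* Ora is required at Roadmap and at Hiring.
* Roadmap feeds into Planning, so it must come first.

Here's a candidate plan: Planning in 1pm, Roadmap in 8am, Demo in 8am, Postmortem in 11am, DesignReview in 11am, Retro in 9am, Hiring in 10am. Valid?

Roadmap feeds into Planning, so it must come first — holds.
Fran needs to be at both Roadmap and Retro — holds.
Ora is required at Roadmap and at Hiring — holds.
Quinn needs to be at both Roadmap and DesignReview — holds.
Ben is required at Hiring and at Demo — holds.
Hiring has to happen before DesignReview — holds.
Cyd is required at Retro and at Planning — holds.
Eli is required at Demo and at DesignReview — holds.

Valid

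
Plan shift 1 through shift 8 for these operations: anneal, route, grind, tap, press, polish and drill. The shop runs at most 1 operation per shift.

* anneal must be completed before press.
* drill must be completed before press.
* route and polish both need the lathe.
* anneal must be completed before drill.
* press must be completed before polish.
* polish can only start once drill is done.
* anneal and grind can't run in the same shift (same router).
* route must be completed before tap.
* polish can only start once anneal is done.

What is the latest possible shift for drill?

shift 6

Precedence pushes drill to at least shift 2; downstream work caps drill at shift 6.
drill at shift 6 is achievable: tap in shift 3, drill in shift 6, polish in shift 8, anneal in shift 1, press in shift 7, grind in shift 4, route in shift 2.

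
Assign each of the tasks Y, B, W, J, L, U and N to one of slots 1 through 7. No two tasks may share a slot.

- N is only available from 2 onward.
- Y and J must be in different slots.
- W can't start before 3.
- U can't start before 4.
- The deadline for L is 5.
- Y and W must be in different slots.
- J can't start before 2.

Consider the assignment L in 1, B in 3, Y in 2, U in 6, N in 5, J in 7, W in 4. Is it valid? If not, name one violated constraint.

Y and J must be in different slots — holds.
J can't start before 2 — holds.
W can't start before 3 — holds.
Y and W must be in different slots — holds.
N is only available from 2 onward — holds.
No two tasks may share a slot — holds.
The deadline for L is 5 — holds.
U can't start before 4 — holds.

Valid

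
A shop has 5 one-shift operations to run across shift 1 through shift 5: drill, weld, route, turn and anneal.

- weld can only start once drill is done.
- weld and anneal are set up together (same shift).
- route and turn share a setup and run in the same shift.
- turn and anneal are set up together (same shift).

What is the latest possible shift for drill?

shift 4

Downstream work caps drill at shift 4.
drill at shift 4 is achievable: turn -> shift 5; weld -> shift 5; drill -> shift 4; anneal -> shift 5; route -> shift 5.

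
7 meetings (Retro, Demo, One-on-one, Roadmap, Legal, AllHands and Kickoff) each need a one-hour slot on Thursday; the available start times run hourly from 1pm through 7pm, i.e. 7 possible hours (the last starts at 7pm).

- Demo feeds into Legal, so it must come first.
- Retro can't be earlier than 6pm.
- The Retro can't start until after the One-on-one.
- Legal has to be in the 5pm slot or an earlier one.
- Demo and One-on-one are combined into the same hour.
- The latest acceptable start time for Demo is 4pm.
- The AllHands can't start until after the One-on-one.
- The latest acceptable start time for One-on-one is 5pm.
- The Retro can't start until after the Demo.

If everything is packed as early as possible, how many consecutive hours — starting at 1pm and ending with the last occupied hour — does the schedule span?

The precedence chain requires at least 2 distinct hours.
Retro can't be placed before 6pm — that is hour 6 counting from 1pm — so the schedule must run through at least 6 hours.
6 works (last occupied hour: 6pm): for example Roadmap -> 1pm; Retro -> 6pm; One-on-one -> 1pm; Demo -> 1pm; Legal -> 2pm; AllHands -> 2pm; Kickoff -> 1pm.

6 hours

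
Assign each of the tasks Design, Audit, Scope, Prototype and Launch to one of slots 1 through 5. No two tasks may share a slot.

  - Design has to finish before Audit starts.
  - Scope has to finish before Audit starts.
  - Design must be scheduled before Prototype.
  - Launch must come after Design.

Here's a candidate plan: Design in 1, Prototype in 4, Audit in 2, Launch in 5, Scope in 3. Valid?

Launch must come after Design — holds.
Scope has to finish before Audit starts — violated.
Design has to finish before Audit starts — holds.
No two tasks may share a slot — holds.
Design must be scheduled before Prototype — holds.

No — it violates: Scope has to finish before Audit starts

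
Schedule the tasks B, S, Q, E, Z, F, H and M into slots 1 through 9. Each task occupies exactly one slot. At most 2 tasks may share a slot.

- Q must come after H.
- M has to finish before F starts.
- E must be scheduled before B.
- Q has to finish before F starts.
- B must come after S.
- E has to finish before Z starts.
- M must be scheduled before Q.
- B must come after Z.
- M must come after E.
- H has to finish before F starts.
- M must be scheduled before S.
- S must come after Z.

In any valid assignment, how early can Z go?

Precedence pushes Z to at least 2; downstream work caps Z at 7.
Z at 2 is achievable: M in 2, B in 4, H in 1, S in 3, F in 4, Z in 2, E in 1, Q in 3.

2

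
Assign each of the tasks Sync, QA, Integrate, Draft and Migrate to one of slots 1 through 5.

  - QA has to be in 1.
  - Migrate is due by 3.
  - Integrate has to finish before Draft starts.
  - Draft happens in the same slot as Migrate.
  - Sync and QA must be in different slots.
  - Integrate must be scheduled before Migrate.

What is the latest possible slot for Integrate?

2

Downstream work caps Integrate at 2.
Integrate at 2 is achievable: Draft -> 3, Sync -> 2, QA -> 1, Integrate -> 2, Migrate -> 3.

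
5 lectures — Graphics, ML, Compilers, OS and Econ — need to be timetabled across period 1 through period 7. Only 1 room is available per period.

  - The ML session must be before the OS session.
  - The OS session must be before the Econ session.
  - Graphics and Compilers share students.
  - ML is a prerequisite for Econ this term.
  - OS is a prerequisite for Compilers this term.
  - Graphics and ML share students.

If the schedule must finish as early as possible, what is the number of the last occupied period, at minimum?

The precedence chain requires at least 3 distinct periods.
With at most 1 per period and 5 lectures, at least 5 periods are needed.
5 works (last occupied period: period 5): for example Compilers=period 4, Econ=period 3, OS=period 2, ML=period 1, Graphics=period 5.

5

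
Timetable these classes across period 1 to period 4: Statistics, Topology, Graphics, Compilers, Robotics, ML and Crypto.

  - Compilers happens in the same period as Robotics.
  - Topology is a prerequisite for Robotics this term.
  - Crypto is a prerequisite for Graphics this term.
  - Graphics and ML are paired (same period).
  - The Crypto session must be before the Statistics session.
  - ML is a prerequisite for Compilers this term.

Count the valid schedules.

Splitting on Statistics: it can be period 2 (8), period 3 (11), period 4 (11). Listing each branch's schedules as (Topology, Graphics, Compilers, Robotics, ML, Crypto) by period number:
Statistics=period 2: (1,2,3,3,2,1) (1,2,4,4,2,1) (1,3,4,4,3,1) (2,2,3,3,2,1) (2,2,4,4,2,1) (2,3,4,4,3,1) (3,2,4,4,2,1) (3,3,4,4,3,1) — 8.
Statistics=period 3: (1,2,3,3,2,1) (1,2,4,4,2,1) (1,3,4,4,3,1) (1,3,4,4,3,2) (2,2,3,3,2,1) (2,2,4,4,2,1) (2,3,4,4,3,1) (2,3,4,4,3,2) (3,2,4,4,2,1) (3,3,4,4,3,1) (3,3,4,4,3,2) — 11.
Statistics=period 4: (1,2,3,3,2,1) (1,2,4,4,2,1) (1,3,4,4,3,1) (1,3,4,4,3,2) (2,2,3,3,2,1) (2,2,4,4,2,1) (2,3,4,4,3,1) (2,3,4,4,3,2) (3,2,4,4,2,1) (3,3,4,4,3,1) (3,3,4,4,3,2) — 11.
Summing: 8 + 11 + 11 = 30.

30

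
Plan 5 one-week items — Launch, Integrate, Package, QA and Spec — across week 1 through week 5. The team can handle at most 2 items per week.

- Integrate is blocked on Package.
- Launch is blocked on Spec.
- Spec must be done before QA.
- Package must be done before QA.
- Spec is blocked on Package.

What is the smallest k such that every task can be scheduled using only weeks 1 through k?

The precedence chain requires at least 3 distinct weeks.
With at most 2 per week and 5 tasks, at least 3 weeks are needed.
3 works (last occupied week: week 3): for example Integrate -> week 2; Launch -> week 3; Package -> week 1; QA -> week 3; Spec -> week 2.

3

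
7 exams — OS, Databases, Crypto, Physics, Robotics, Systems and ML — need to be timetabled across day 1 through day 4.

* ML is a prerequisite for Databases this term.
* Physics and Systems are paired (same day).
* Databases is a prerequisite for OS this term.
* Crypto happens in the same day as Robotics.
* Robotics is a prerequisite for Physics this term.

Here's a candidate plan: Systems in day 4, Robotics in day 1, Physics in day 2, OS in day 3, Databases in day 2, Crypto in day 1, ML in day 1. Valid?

Invalid. Physics and Systems are paired (same day).

Crypto happens in the same day as Robotics — holds.
Databases is a prerequisite for OS this term — holds.
Physics and Systems are paired (same day) — violated.
Robotics is a prerequisite for Physics this term — holds.
ML is a prerequisite for Databases this term — holds.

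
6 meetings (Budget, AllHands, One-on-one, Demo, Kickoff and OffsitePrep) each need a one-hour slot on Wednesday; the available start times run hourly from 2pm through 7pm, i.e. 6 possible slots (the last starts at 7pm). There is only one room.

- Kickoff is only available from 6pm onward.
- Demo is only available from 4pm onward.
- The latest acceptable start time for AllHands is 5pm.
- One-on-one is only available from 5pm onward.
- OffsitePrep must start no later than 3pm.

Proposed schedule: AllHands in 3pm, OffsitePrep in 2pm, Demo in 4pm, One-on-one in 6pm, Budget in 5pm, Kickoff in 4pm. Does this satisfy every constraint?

Demo is only available from 4pm onward — holds.
Kickoff is only available from 6pm onward — violated.
The latest acceptable start time for AllHands is 5pm — holds.
OffsitePrep must start no later than 3pm — holds.
There is only one room — violated.
One-on-one is only available from 5pm onward — holds.

No — it violates: Kickoff is only available from 6pm onward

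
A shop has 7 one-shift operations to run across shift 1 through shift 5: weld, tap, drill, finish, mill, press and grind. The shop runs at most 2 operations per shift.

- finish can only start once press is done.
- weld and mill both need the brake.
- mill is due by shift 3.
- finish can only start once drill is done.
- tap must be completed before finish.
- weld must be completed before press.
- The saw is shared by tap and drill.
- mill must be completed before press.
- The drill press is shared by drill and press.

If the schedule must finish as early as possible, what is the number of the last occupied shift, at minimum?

The precedence chain requires at least 3 distinct shifts.
With at most 2 per shift and 7 operations, at least 4 shifts are needed.
4 works (last occupied shift: shift 4): for example tap -> shift 1, grind -> shift 3, weld -> shift 2, press -> shift 3, drill -> shift 2, finish -> shift 4, mill -> shift 1.

4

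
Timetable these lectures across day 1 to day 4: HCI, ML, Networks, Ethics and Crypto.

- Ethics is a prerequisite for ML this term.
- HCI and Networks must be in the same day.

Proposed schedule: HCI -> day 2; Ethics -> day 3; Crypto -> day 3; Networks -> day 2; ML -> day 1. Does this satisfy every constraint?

HCI and Networks must be in the same day — holds.
Ethics is a prerequisite for ML this term — violated.

No — it violates: Ethics is a prerequisite for ML this term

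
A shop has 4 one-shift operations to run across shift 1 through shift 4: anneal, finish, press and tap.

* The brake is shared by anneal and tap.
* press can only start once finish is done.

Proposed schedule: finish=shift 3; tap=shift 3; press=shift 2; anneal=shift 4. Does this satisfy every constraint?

press can only start once finish is done — violated.
The brake is shared by anneal and tap — holds.

No. press can only start once finish is done is not satisfied.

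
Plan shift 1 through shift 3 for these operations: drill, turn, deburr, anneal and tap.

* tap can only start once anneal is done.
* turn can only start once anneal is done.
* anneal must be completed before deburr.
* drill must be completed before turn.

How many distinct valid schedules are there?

Splitting on drill: it can be shift 1 (9), shift 2 (5). Listing each branch's schedules as (turn, deburr, anneal, tap) by shift number:
drill=shift 1: (2,2,1,2) (2,2,1,3) (2,3,1,2) (2,3,1,3) (3,2,1,2) (3,2,1,3) (3,3,1,2) (3,3,1,3) (3,3,2,3) — 9.
drill=shift 2: (3,2,1,2) (3,2,1,3) (3,3,1,2) (3,3,1,3) (3,3,2,3) — 5.
Summing: 9 + 5 = 14.

14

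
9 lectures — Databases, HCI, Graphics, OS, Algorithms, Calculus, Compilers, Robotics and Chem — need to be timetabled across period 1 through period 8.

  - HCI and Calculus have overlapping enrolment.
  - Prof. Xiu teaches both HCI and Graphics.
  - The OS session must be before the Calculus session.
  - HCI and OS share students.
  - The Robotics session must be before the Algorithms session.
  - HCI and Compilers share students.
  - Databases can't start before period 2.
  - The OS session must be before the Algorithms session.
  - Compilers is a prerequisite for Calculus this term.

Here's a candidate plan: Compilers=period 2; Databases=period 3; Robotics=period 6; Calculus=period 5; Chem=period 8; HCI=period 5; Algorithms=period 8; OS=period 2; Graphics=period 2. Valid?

Compilers is a prerequisite for Calculus this term — holds.
HCI and Calculus have overlapping enrolment — violated.
Databases can't start before period 2 — holds.
HCI and Compilers share students — holds.
Prof. Xiu teaches both HCI and Graphics — holds.
The Robotics session must be before the Algorithms session — holds.
The OS session must be before the Calculus session — holds.
The OS session must be before the Algorithms session — holds.
HCI and OS share students — holds.

No. HCI and Calculus have overlapping enrolment is not satisfied.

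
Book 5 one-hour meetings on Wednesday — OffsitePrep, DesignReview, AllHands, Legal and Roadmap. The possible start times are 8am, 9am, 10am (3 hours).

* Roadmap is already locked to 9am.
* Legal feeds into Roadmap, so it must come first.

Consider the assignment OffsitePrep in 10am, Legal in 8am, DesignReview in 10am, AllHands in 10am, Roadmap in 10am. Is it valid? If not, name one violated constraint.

Roadmap is already locked to 9am — violated.
Legal feeds into Roadmap, so it must come first — holds.

Invalid. Roadmap is already locked to 9am.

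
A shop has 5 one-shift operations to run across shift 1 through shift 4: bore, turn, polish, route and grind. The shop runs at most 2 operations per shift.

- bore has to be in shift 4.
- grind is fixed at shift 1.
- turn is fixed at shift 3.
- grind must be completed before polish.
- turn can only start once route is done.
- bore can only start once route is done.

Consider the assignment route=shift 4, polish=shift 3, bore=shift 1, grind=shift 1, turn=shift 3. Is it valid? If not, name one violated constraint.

Invalid. bore can only start once route is done.

The shop runs at most 2 operations per shift — holds.
turn can only start once route is done — violated.
turn is fixed at shift 3 — holds.
bore can only start once route is done — violated.
grind is fixed at shift 1 — holds.
bore has to be in shift 4 — violated.
grind must be completed before polish — holds.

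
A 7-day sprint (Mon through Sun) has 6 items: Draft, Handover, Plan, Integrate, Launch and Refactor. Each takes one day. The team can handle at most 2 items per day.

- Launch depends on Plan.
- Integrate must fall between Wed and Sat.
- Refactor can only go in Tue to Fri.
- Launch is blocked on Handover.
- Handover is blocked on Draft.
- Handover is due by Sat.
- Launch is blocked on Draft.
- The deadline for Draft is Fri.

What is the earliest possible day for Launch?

Precedence pushes Launch to at least Wed.
Launch at Wed is achievable: Refactor=Tue, Integrate=Wed, Launch=Wed, Draft=Mon, Plan=Mon, Handover=Tue.

Wed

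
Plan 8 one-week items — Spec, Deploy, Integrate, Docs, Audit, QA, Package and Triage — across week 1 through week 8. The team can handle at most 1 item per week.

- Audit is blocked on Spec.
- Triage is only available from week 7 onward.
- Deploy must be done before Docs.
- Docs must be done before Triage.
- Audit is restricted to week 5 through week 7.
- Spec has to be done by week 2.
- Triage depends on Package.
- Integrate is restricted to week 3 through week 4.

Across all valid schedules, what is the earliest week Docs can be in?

week 3

Precedence pushes Docs to at least week 2; downstream work caps Docs at week 7.
Docs at week 3 is achievable: Spec -> week 1, Docs -> week 3, Triage -> week 7, Audit -> week 5, Integrate -> week 4, QA -> week 8, Package -> week 6, Deploy -> week 2.
Nothing earlier works — the capacity limit rule out every week before week 3.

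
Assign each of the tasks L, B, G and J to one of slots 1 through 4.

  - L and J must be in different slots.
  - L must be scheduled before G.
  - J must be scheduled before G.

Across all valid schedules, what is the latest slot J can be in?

Downstream work caps J at 3.
J at 3 is achievable: G -> 4, J -> 3, L -> 1, B -> 1.

3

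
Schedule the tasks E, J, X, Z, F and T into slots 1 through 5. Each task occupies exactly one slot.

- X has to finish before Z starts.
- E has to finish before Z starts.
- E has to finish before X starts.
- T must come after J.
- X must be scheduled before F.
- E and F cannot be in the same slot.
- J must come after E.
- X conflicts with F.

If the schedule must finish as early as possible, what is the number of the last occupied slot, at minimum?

The precedence chain requires at least 3 distinct slots.
3 works (last occupied slot: 3): for example E -> 1, T -> 3, F -> 3, J -> 2, X -> 2, Z -> 3.

3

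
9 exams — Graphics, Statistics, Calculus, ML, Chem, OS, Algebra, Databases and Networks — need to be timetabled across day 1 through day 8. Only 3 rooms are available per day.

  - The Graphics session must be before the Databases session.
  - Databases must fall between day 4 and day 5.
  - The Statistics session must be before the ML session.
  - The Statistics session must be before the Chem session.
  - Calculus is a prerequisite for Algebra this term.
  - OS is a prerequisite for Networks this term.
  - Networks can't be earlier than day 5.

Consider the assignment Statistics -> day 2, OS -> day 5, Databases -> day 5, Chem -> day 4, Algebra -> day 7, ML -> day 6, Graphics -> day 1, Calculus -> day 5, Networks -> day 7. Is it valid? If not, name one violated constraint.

OS is a prerequisite for Networks this term — holds.
The Statistics session must be before the ML session — holds.
The Graphics session must be before the Databases session — holds.
Databases must fall between day 4 and day 5 — holds.
The Statistics session must be before the Chem session — holds.
Networks can't be earlier than day 5 — holds.
Only 3 rooms are available per day — holds.
Calculus is a prerequisite for Algebra this term — holds.

Valid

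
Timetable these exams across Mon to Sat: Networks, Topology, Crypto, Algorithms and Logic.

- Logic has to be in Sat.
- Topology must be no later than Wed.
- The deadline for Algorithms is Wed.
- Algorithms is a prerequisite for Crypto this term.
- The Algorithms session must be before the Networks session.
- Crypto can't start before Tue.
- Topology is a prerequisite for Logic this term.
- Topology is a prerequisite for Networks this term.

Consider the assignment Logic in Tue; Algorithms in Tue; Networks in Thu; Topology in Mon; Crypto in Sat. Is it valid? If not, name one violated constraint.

No — it violates: Logic has to be in Sat

Logic has to be in Sat — violated.
The Algorithms session must be before the Networks session — holds.
Topology is a prerequisite for Networks this term — holds.
Algorithms is a prerequisite for Crypto this term — holds.
Topology must be no later than Wed — holds.
Crypto can't start before Tue — holds.
The deadline for Algorithms is Wed — holds.
Topology is a prerequisite for Logic this term — holds.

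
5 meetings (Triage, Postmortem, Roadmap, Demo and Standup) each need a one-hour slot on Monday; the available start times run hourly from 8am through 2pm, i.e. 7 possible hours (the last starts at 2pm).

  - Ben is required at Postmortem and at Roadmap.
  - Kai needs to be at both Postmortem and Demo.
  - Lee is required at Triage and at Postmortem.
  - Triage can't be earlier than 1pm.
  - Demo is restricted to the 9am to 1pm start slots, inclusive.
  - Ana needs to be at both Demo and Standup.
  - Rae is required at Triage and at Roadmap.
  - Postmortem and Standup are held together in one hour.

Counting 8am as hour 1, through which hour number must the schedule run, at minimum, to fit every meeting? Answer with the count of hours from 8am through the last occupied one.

Triage can't be placed before 1pm — that is hour 6 counting from 8am — so the schedule must run through at least 6 hours.
6 works (last occupied hour: 1pm): for example Triage=1pm, Standup=8am, Roadmap=9am, Postmortem=8am, Demo=9am.

6 hours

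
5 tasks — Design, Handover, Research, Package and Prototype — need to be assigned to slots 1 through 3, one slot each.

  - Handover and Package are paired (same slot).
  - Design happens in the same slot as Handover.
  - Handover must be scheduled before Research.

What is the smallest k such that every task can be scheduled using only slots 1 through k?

The precedence chain requires at least 2 distinct slots.
2 works (last occupied slot: 2): for example Prototype in 1; Design in 1; Research in 2; Package in 1; Handover in 1.

2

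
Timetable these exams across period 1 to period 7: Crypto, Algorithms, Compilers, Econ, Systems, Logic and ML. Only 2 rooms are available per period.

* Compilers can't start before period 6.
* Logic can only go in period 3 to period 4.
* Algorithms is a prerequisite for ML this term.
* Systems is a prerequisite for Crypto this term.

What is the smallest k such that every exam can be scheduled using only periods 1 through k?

6

The precedence chain requires at least 2 distinct periods.
With at most 2 per period and 7 exams, at least 4 periods are needed.
Compilers can't be placed before period 6, so the schedule must run through at least period 6.
6 works (last occupied period: period 6): for example Logic=period 3; ML=period 2; Systems=period 1; Compilers=period 6; Crypto=period 2; Econ=period 3; Algorithms=period 1.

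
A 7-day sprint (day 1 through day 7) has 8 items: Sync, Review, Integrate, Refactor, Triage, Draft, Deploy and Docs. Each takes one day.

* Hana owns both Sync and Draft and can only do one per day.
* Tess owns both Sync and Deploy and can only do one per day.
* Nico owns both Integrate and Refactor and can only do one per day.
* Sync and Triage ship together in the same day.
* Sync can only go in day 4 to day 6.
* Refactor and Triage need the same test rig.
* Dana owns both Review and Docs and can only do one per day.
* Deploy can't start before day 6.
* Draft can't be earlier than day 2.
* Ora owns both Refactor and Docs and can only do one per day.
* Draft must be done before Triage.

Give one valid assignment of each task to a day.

Refactor -> day 2; Integrate -> day 1; Deploy -> day 6; Review -> day 1; Triage -> day 4; Sync -> day 4; Draft -> day 2; Docs -> day 3

Checking: Draft(day 2) before Triage(day 4); Review(day 1) != Docs(day 3); Refactor(day 2) != Docs(day 3); Integrate(day 1) != Refactor(day 2); Sync(day 4) != Draft(day 2); Refactor(day 2) != Triage(day 4); Sync(day 4) != Deploy(day 6); Sync = Triage = day 4; Sync=day 4 in [day 4,day 6]; Deploy=day 6 in [day 6,day 7]; Draft=day 2 in [day 2,day 7].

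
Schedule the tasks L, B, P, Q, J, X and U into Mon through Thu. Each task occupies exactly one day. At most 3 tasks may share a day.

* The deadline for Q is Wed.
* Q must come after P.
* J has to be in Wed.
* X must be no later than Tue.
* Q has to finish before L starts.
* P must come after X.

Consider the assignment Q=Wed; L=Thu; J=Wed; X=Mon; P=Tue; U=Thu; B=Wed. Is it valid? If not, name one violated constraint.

Yes

P must come after X — holds.
Q must come after P — holds.
At most 3 tasks may share a day — holds.
J has to be in Wed — holds.
X must be no later than Tue — holds.
Q has to finish before L starts — holds.
The deadline for Q is Wed — holds.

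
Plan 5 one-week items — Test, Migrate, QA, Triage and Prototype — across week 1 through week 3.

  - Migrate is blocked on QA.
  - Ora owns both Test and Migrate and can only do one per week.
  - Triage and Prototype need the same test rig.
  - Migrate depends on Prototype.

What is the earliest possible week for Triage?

Triage at week 1 is achievable: Prototype -> week 2; Test -> week 1; Triage -> week 1; Migrate -> week 3; QA -> week 1.

week 1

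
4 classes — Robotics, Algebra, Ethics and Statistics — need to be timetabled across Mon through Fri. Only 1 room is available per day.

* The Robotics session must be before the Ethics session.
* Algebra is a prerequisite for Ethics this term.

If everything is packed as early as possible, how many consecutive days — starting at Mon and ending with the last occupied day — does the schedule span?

The precedence chain requires at least 2 distinct days.
With at most 1 per day and 4 classes, at least 4 days are needed.
4 works (last occupied day: Thu): for example Ethics -> Wed, Robotics -> Mon, Statistics -> Thu, Algebra -> Tue.

4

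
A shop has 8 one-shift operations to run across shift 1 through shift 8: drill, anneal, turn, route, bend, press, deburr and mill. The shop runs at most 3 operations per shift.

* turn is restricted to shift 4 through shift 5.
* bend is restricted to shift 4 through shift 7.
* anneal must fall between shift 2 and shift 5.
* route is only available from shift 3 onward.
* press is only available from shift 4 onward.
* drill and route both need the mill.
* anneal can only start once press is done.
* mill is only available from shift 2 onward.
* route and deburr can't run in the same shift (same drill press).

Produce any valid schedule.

mill -> shift 2; drill -> shift 1; press -> shift 4; turn -> shift 4; anneal -> shift 5; route -> shift 3; bend -> shift 4; deburr -> shift 1

Checking: press(shift 4) before anneal(shift 5); drill(shift 1) != route(shift 3); route(shift 3) != deburr(shift 1); bend=shift 4 in [shift 4,shift 7]; anneal=shift 5 in [shift 2,shift 5]; mill=shift 2 in [shift 2,shift 8]; press=shift 4 in [shift 4,shift 8]; turn=shift 4 in [shift 4,shift 5]; route=shift 3 in [shift 3,shift 8]; max 3 per shift (cap 3).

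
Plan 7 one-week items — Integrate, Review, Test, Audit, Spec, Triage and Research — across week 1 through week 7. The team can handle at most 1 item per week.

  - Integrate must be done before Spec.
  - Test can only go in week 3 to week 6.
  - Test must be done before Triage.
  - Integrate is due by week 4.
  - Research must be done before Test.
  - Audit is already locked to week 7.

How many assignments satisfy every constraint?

Splitting on Integrate: it can be week 1 (20), week 2 (16), week 3 (6), week 4 (4). Listing each branch's schedules as (Review, Test, Audit, Spec, Triage, Research) by week number:
Integrate=week 1: (2,4,7,5,6,3) (2,4,7,6,5,3) (2,5,7,3,6,4) (2,5,7,4,6,3) (3,4,7,5,6,2) (3,4,7,6,5,2) (3,5,7,2,6,4) (3,5,7,4,6,2) (4,3,7,5,6,2) (4,3,7,6,5,2) (4,5,7,2,6,3) (4,5,7,3,6,2) (5,3,7,4,6,2) (5,3,7,6,4,2) (5,4,7,2,6,3) (5,4,7,3,6,2) (6,3,7,4,5,2) (6,3,7,5,4,2) (6,4,7,2,5,3) (6,4,7,3,5,2) — 20.
Integrate=week 2: (1,4,7,5,6,3) (1,4,7,6,5,3) (1,5,7,3,6,4) (1,5,7,4,6,3) (3,4,7,5,6,1) (3,4,7,6,5,1) (3,5,7,4,6,1) (4,3,7,5,6,1) (4,3,7,6,5,1) (4,5,7,3,6,1) (5,3,7,4,6,1) (5,3,7,6,4,1) (5,4,7,3,6,1) (6,3,7,4,5,1) (6,3,7,5,4,1) (6,4,7,3,5,1) — 16.
Integrate=week 3: (1,4,7,5,6,2) (1,4,7,6,5,2) (1,5,7,4,6,2) (2,4,7,5,6,1) (2,4,7,6,5,1) (2,5,7,4,6,1) — 6.
Integrate=week 4: (1,3,7,5,6,2) (1,3,7,6,5,2) (2,3,7,5,6,1) (2,3,7,6,5,1) — 4.
Summing: 20 + 16 + 6 + 4 = 46.

46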